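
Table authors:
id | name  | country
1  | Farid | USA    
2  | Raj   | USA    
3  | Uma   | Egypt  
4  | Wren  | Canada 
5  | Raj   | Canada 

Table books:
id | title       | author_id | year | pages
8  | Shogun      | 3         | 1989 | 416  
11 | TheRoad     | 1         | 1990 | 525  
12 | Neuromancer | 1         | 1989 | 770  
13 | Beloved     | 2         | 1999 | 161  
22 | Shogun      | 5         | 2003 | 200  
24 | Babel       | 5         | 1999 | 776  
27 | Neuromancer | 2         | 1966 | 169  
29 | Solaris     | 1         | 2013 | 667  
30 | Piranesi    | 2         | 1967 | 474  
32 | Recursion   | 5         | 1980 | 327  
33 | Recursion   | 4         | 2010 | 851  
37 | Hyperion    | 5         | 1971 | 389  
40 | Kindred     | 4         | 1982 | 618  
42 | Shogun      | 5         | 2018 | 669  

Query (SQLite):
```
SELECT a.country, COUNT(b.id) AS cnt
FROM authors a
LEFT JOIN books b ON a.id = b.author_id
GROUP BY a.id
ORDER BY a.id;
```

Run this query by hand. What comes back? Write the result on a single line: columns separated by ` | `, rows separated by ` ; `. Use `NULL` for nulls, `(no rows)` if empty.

LEFT JOIN keeps every authors row; unmatched ones get NULL for books columns.
Group by authors.id and compute COUNT(b.id). COUNT(col) of an all-NULL group is 0.
  1: ids {11, 12, 29} → COUNT(b.id)=3
  2: ids {13, 27, 30} → COUNT(b.id)=3
  3: ids {8} → COUNT(b.id)=1
  4: ids {33, 40} → COUNT(b.id)=2
  5: ids {22, 24, 32, 37, 42} → COUNT(b.id)=5

USA | 3 ; USA | 3 ; Egypt | 1 ; Canada | 2 ; Canada | 5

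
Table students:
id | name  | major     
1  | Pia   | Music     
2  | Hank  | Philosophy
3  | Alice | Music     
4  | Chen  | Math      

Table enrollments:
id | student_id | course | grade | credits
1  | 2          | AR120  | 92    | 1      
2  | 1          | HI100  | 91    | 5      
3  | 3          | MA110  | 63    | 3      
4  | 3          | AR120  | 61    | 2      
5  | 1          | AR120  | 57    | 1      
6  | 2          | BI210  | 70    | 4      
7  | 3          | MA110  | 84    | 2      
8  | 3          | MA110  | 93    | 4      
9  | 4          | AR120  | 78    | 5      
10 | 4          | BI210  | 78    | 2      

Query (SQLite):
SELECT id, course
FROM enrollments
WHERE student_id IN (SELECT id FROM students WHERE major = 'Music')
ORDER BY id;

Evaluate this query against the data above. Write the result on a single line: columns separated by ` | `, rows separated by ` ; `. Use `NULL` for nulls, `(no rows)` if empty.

Inner query: students.id where major = 'Music'.
Outer: keep enrollments rows whose student_id is in that set.
Inner query → {1, 3}

2 | HI100 ; 3 | MA110 ; 4 | AR120 ; 5 | AR120 ; 7 | MA110 ; 8 | MA110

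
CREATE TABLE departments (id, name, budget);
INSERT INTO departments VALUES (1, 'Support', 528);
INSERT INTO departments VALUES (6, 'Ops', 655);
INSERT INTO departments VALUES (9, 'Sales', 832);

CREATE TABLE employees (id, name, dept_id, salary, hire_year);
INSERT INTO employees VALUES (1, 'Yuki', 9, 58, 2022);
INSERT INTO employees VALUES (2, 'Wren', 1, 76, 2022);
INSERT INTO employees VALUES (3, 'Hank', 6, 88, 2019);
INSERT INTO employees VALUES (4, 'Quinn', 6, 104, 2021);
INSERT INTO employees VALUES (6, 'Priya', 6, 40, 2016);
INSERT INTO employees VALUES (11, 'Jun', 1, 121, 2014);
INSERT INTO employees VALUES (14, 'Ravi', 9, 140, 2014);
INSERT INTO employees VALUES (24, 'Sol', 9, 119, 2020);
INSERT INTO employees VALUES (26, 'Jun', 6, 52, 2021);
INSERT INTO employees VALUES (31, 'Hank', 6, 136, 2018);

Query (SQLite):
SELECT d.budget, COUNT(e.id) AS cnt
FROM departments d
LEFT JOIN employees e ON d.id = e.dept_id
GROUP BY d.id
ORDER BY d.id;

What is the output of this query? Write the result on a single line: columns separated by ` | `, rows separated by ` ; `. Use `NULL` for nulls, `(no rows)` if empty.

LEFT JOIN keeps every departments row; unmatched ones get NULL for employees columns.
Group by departments.id and compute COUNT(e.id). COUNT(col) of an all-NULL group is 0.
  1: ids {2, 11} → COUNT(e.id)=2
  6: ids {3, 4, 6, 26, 31} → COUNT(e.id)=5
  9: ids {1, 14, 24} → COUNT(e.id)=3

528 | 2 ; 655 | 5 ; 832 | 3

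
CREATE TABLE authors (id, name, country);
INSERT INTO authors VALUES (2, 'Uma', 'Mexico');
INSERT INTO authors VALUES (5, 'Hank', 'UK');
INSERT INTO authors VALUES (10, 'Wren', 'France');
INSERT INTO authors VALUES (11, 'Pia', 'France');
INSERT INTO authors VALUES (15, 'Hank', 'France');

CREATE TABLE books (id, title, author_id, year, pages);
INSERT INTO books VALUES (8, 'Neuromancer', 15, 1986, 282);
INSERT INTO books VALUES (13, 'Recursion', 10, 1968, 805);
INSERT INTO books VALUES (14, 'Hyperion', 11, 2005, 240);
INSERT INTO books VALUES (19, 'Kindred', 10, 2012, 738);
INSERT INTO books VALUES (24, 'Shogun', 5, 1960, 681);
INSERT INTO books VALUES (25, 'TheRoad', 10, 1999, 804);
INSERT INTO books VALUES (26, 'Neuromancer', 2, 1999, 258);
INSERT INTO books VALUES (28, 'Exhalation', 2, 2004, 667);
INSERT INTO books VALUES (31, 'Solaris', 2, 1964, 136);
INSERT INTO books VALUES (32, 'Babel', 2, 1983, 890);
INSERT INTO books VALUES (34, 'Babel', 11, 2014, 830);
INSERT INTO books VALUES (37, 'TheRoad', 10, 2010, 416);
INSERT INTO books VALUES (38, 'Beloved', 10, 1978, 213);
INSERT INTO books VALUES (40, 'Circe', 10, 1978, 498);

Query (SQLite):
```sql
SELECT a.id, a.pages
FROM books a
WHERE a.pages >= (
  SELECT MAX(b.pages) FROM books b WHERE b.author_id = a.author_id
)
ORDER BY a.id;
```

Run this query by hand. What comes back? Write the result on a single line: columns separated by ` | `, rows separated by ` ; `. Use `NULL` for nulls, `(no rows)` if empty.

For each books row a, compute MAX(pages) over rows sharing a.author_id.
Keep row a if a.pages >= that per-group MAX.
  author_id=2: MAX(pages) = 890
  author_id=5: MAX(pages) = 681
  author_id=10: MAX(pages) = 805
  author_id=11: MAX(pages) = 830
  author_id=15: MAX(pages) = 282

8 | 282 ; 13 | 805 ; 24 | 681 ; 32 | 890 ; 34 | 830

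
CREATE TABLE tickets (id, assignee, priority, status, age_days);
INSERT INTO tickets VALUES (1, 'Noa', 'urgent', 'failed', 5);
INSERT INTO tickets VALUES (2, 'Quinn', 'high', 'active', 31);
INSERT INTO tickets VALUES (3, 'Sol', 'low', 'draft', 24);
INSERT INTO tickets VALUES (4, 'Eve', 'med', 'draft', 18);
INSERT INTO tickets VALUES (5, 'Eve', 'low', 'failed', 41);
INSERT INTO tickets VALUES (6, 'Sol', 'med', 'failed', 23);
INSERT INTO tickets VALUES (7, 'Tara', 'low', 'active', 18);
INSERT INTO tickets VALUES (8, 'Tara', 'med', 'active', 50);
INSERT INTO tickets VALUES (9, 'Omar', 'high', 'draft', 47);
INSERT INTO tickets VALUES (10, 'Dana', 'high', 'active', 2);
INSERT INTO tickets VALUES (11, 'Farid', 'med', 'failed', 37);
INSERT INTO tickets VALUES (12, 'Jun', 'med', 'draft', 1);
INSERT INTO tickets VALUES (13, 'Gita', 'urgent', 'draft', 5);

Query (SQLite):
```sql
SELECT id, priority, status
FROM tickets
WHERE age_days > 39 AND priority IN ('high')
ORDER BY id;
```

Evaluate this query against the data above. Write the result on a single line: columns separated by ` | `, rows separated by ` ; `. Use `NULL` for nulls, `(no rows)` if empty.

9 | high | draft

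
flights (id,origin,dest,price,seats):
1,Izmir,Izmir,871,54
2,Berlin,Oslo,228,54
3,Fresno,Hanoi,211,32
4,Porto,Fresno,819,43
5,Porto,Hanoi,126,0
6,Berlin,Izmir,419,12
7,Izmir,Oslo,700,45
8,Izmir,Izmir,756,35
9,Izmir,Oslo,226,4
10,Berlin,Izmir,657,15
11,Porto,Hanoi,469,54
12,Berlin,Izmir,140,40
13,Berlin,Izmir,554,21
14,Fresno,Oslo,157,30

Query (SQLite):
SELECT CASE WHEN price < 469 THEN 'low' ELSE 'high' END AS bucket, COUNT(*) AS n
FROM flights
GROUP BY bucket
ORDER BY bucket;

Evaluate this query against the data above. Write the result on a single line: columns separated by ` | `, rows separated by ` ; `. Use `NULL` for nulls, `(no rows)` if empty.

high | 7 ; low | 7

Bucket rows by price < 469 → 'low' else 'high'; count each bucket.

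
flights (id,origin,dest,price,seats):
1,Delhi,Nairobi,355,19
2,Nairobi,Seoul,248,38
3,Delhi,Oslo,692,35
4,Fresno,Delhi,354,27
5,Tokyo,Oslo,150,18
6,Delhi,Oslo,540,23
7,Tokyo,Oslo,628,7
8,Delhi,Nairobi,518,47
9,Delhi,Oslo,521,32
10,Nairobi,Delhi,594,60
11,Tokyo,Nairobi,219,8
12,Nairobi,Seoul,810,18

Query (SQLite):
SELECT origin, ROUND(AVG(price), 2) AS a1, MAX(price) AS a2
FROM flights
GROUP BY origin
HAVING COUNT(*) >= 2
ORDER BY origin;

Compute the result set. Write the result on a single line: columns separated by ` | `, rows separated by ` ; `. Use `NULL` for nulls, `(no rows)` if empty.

Delhi | 525.2 | 692 ; Nairobi | 550.67 | 810 ; Tokyo | 332.33 | 628

Group flights by origin.
Per group compute: ROUND(AVG(price), 2), MAX(price).
HAVING: drop groups with fewer than 2 rows.
  Delhi: ids {1, 3, 6, 8, 9} → ROUND(AVG(price), 2)=525.2, MAX(price)=692
  Fresno: ids {4} → ROUND(AVG(price), 2)=354, MAX(price)=354
  Nairobi: ids {2, 10, 12} → ROUND(AVG(price), 2)=550.67, MAX(price)=810
  Tokyo: ids {5, 7, 11} → ROUND(AVG(price), 2)=332.33, MAX(price)=628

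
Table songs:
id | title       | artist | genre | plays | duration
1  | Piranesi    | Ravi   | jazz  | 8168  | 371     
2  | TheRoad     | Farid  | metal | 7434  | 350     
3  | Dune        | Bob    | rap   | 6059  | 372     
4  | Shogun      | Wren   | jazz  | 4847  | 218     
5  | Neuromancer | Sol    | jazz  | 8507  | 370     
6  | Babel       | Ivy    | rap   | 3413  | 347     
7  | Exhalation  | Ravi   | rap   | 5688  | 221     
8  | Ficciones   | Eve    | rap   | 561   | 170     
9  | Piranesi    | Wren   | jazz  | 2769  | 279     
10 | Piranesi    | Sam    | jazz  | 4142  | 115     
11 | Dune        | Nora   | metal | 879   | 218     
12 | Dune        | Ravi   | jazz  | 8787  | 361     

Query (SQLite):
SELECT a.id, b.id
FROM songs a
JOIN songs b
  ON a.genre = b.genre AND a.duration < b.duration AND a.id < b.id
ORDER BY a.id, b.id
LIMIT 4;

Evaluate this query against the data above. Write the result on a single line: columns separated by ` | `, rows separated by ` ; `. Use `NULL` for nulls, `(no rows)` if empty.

4 | 5 ; 4 | 9 ; 4 | 12 ; 9 | 12

Pairs (a,b) with same genre, a.duration < b.duration, a.id < b.id.
genre groups: jazz:{1,4,5,9,10,12} metal:{2,11} rap:{3,6,7,8}
Ordered by (a.id, b.id); first 4.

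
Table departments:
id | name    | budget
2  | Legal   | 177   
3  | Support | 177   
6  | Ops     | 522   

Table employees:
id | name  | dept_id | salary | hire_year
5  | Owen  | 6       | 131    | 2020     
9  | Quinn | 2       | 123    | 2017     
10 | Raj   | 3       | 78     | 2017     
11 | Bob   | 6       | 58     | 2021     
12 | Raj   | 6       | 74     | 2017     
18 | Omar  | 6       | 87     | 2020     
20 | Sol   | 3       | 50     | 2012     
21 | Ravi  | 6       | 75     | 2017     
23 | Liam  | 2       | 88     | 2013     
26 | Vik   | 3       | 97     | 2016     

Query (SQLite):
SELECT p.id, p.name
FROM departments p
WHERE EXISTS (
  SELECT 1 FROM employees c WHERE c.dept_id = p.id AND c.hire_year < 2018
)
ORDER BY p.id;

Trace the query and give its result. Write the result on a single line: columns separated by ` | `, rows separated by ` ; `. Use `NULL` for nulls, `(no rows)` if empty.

2 | Legal ; 3 | Support ; 6 | Ops

For each departments row, check whether any employees with matching dept_id has hire_year < 2018.
Keep rows where that is true.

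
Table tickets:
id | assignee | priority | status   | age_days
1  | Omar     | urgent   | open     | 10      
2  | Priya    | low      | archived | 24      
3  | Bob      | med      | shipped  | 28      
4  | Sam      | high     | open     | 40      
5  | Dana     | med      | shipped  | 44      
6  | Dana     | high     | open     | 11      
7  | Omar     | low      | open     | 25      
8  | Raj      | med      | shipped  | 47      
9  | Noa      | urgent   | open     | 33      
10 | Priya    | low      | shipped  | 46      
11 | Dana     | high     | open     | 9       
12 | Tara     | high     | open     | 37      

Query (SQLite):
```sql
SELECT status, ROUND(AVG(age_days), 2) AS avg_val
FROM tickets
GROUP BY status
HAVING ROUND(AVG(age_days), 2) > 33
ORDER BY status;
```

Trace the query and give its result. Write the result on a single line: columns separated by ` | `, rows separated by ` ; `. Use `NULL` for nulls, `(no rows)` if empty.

Partition tickets by status; compute ROUND(AVG(age_days), 2) within each group.
HAVING: keep groups where ROUND(AVG(age_days), 2) > 33.
  archived: ids {2} → ROUND(AVG(age_days), 2)=24
  open: ids {1, 4, 6, 7, 9, 11, 12} → ROUND(AVG(age_days), 2)=23.57
  shipped: ids {3, 5, 8, 10} → ROUND(AVG(age_days), 2)=41.25

shipped | 41.25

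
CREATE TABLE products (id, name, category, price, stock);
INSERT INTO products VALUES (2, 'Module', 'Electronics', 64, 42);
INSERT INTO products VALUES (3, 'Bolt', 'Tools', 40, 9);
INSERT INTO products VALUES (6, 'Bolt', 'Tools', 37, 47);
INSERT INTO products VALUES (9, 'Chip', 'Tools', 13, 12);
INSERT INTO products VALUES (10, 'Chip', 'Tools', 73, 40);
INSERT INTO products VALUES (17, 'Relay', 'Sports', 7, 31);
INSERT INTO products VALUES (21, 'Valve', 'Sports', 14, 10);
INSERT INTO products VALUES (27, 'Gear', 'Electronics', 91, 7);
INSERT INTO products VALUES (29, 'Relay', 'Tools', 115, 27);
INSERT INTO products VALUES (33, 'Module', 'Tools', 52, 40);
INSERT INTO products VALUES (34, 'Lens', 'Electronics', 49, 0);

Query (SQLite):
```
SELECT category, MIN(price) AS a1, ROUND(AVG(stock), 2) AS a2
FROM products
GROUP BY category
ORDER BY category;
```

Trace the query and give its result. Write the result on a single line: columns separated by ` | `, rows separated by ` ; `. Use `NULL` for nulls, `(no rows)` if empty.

Electronics | 49 | 16.33 ; Sports | 7 | 20.5 ; Tools | 13 | 29.17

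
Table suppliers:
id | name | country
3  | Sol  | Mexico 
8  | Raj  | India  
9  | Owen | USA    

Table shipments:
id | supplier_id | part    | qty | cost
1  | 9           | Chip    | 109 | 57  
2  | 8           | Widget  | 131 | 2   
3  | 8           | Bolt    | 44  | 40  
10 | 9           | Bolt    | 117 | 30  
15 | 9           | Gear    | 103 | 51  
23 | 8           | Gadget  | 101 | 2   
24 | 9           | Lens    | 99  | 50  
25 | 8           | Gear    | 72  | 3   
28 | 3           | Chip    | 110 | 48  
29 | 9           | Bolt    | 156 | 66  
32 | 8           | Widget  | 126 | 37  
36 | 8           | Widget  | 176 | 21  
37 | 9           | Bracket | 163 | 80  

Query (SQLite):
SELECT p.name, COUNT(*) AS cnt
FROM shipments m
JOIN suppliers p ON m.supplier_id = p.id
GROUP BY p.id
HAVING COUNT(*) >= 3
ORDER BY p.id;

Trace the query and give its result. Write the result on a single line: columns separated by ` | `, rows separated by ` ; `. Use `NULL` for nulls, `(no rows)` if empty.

Join each shipments row to its suppliers via supplier_id.
Group joined rows by suppliers.id; compute COUNT(*) per group.
HAVING: keep groups with count ≥ 3.
  3: ids {28} → COUNT(*)=1
  8: ids {2, 3, 23, 25, 32, 36} → COUNT(*)=6
  9: ids {1, 10, 15, 24, 29, 37} → COUNT(*)=6

Raj | 6 ; Owen | 6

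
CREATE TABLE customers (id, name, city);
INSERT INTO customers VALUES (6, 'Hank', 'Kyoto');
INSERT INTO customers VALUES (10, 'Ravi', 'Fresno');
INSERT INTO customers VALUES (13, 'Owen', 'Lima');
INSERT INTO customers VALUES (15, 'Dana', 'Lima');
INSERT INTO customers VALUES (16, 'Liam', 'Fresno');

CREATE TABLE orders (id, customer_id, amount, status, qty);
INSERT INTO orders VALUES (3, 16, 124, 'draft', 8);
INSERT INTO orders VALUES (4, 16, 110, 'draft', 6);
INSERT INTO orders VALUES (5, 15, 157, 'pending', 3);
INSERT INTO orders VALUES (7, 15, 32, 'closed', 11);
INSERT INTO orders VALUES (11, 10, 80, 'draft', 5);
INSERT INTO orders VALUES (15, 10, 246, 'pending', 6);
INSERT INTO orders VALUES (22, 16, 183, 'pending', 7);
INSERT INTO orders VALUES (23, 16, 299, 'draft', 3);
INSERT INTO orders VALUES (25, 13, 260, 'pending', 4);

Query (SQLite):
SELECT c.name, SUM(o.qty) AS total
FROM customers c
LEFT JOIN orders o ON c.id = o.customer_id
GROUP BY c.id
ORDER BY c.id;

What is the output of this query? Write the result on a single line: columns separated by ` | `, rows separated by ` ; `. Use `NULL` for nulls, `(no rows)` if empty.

Hank | NULL ; Ravi | 11 ; Owen | 4 ; Dana | 14 ; Liam | 24

LEFT JOIN keeps every customers row; unmatched ones get NULL for orders columns.
Group by customers.id and compute SUM(o.qty). SUM over an all-NULL group is NULL.
  6: ids {—} → SUM(o.qty)=NULL
  10: ids {11, 15} → SUM(o.qty)=11
  13: ids {25} → SUM(o.qty)=4
  15: ids {5, 7} → SUM(o.qty)=14
  16: ids {3, 4, 22, 23} → SUM(o.qty)=24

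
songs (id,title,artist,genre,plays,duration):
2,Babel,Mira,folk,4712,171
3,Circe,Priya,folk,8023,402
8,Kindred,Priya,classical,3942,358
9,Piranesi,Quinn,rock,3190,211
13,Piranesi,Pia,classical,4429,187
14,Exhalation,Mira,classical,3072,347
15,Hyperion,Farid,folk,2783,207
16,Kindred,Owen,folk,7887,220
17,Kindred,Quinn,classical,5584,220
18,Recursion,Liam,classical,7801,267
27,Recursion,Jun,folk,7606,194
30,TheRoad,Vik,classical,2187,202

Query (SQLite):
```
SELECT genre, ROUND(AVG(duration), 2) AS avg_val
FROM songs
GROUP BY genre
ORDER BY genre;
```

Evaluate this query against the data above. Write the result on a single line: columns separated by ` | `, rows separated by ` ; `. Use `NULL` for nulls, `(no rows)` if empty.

Partition songs by genre; compute ROUND(AVG(duration), 2) within each group.
  classical: ids {8, 13, 14, 17, 18, 30} → ROUND(AVG(duration), 2)=263.5
  folk: ids {2, 3, 15, 16, 27} → ROUND(AVG(duration), 2)=238.8
  rock: ids {9} → ROUND(AVG(duration), 2)=211

classical | 263.5 ; folk | 238.8 ; rock | 211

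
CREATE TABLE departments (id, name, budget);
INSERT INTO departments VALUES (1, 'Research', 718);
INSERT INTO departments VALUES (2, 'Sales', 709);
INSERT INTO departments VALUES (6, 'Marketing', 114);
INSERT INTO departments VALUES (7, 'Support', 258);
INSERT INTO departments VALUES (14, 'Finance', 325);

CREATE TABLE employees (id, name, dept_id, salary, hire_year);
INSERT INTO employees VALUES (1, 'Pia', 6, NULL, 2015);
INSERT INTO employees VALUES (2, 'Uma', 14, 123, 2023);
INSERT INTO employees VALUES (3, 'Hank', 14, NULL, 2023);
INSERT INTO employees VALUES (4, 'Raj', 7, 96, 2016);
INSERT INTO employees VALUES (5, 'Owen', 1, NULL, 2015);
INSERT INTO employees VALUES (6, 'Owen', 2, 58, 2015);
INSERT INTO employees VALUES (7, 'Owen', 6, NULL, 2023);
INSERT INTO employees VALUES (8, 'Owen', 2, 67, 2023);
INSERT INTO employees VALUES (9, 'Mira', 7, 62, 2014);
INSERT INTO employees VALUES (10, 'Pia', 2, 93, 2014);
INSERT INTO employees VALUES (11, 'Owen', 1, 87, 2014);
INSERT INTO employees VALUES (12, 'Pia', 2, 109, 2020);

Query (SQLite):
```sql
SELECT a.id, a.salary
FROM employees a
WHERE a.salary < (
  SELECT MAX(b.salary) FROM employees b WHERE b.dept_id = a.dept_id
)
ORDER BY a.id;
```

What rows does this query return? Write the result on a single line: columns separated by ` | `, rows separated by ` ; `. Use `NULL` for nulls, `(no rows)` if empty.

6 | 58 ; 8 | 67 ; 9 | 62 ; 10 | 93

For each employees row a, compute MAX(salary) over rows sharing a.dept_id.
Keep row a if a.salary < that per-group MAX.
  dept_id=1: MAX(salary) = 87
  dept_id=2: MAX(salary) = 109
  dept_id=6: MAX(salary) = NULL
  dept_id=7: MAX(salary) = 96
  dept_id=14: MAX(salary) = 123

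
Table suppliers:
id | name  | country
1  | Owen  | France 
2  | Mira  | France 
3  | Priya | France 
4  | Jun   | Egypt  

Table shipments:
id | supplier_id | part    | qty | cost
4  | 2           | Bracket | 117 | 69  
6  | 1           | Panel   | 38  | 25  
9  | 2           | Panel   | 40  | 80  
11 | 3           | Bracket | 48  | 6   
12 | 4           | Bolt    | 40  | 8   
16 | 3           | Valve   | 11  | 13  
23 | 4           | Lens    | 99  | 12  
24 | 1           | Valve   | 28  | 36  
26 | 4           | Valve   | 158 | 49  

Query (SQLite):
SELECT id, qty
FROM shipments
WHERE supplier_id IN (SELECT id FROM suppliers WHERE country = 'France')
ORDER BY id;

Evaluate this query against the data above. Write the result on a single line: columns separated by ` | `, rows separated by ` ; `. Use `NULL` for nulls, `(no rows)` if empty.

Inner query: suppliers.id where country = 'France'.
Outer: keep shipments rows whose supplier_id is in that set.
Inner query → {1, 2, 3}

4 | 117 ; 6 | 38 ; 9 | 40 ; 11 | 48 ; 16 | 11 ; 24 | 28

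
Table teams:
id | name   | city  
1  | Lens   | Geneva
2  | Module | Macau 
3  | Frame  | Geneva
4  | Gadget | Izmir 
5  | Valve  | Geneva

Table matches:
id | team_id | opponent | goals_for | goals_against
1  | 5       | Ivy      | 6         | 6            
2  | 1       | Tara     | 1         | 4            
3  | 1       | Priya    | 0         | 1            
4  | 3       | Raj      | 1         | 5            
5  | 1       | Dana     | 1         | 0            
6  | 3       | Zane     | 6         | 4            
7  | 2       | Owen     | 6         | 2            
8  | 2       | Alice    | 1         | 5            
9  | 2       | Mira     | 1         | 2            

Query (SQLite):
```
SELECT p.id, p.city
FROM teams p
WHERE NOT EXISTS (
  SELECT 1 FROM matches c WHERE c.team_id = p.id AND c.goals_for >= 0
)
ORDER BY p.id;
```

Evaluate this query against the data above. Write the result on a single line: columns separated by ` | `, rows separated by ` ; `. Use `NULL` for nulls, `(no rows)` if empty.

For each teams row, check whether any matches with matching team_id has goals_for >= 0.
Keep rows where that is false.

4 | Izmir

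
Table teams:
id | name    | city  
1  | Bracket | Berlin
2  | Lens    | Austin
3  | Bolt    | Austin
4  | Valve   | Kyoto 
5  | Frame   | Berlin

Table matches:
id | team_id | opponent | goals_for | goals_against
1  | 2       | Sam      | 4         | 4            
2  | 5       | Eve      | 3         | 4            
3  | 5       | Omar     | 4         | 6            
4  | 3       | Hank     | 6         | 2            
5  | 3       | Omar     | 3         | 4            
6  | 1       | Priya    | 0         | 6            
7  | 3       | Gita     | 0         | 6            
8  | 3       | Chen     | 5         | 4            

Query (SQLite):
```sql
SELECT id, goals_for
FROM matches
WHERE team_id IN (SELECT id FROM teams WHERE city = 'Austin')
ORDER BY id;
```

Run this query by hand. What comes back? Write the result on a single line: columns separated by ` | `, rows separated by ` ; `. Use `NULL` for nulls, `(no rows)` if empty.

Inner query: teams.id where city = 'Austin'.
Outer: keep matches rows whose team_id is in that set.
Inner query → {2, 3}

1 | 4 ; 4 | 6 ; 5 | 3 ; 7 | 0 ; 8 | 5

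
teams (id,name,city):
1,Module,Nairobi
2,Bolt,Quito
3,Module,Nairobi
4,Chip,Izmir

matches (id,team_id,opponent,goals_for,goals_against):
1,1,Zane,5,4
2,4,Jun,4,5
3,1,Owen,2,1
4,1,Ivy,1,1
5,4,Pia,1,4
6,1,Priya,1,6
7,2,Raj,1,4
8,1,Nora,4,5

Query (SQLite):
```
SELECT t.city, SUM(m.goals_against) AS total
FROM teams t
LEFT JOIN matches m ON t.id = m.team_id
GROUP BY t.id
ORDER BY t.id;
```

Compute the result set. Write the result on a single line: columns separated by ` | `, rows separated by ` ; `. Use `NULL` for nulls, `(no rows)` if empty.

Nairobi | 17 ; Quito | 4 ; Nairobi | NULL ; Izmir | 9

LEFT JOIN keeps every teams row; unmatched ones get NULL for matches columns.
Group by teams.id and compute SUM(m.goals_against). SUM over an all-NULL group is NULL.
  1: ids {1, 3, 4, 6, 8} → SUM(m.goals_against)=17
  2: ids {7} → SUM(m.goals_against)=4
  3: ids {—} → SUM(m.goals_against)=NULL
  4: ids {2, 5} → SUM(m.goals_against)=9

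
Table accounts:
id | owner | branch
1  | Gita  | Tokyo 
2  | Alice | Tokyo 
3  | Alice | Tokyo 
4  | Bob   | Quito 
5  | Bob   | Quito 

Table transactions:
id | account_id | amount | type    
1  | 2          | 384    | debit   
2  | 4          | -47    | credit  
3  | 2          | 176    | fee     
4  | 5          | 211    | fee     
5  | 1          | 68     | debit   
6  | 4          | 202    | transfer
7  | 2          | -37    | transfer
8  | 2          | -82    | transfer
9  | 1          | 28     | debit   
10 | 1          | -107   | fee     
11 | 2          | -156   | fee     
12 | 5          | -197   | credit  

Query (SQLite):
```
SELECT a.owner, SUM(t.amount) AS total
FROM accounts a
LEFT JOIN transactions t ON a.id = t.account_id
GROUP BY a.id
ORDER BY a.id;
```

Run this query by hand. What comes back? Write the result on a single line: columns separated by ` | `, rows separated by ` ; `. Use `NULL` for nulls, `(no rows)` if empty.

LEFT JOIN keeps every accounts row; unmatched ones get NULL for transactions columns.
Group by accounts.id and compute SUM(t.amount). SUM over an all-NULL group is NULL.
  1: ids {5, 9, 10} → SUM(t.amount)=-11
  2: ids {1, 3, 7, 8, 11} → SUM(t.amount)=285
  3: ids {—} → SUM(t.amount)=NULL
  4: ids {2, 6} → SUM(t.amount)=155
  5: ids {4, 12} → SUM(t.amount)=14

Gita | -11 ; Alice | 285 ; Alice | NULL ; Bob | 155 ; Bob | 14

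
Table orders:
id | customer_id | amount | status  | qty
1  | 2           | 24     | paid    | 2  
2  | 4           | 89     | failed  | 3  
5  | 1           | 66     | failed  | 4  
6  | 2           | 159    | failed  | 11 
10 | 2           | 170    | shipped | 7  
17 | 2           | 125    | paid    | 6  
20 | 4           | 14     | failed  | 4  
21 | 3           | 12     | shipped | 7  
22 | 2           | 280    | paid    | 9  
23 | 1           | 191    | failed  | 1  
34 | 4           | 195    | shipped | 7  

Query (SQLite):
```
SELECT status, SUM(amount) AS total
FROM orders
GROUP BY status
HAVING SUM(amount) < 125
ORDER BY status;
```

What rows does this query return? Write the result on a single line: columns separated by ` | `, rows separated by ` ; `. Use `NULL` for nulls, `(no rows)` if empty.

Partition orders by status; compute SUM(amount) within each group.
HAVING: keep groups where SUM(amount) < 125.
  failed: ids {2, 5, 6, 20, 23} → SUM(amount)=519
  paid: ids {1, 17, 22} → SUM(amount)=429
  shipped: ids {10, 21, 34} → SUM(amount)=377

(no rows)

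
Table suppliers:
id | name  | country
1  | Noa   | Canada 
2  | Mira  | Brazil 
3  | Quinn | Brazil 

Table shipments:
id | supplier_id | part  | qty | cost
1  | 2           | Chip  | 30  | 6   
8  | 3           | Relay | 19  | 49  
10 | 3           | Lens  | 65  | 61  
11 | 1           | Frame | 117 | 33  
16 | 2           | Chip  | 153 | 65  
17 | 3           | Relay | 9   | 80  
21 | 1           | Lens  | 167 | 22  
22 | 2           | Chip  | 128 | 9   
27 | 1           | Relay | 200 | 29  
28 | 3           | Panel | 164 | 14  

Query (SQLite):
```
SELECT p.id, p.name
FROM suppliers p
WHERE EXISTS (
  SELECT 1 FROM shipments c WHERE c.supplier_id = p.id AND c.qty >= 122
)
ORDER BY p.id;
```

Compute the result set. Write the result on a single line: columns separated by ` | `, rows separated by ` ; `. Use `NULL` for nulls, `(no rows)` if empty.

For each suppliers row, check whether any shipments with matching supplier_id has qty >= 122.
Keep rows where that is true.

1 | Noa ; 2 | Mira ; 3 | Quinn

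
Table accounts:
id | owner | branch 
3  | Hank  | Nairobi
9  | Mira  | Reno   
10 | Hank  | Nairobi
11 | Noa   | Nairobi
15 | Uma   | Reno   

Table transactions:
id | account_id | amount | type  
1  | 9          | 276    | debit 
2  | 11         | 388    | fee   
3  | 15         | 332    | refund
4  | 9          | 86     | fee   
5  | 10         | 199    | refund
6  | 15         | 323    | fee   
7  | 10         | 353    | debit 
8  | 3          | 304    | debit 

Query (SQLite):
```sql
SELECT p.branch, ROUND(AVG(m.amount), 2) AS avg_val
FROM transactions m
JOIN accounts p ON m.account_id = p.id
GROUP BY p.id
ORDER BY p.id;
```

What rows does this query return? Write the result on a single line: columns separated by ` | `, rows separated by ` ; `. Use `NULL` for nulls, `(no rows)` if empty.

Nairobi | 304 ; Reno | 181 ; Nairobi | 276 ; Nairobi | 388 ; Reno | 327.5

Join each transactions row to its accounts via account_id.
Group joined rows by accounts.id; compute ROUND(AVG(m.amount), 2) per group.
  3: ids {8} → ROUND(AVG(m.amount), 2)=304
  9: ids {1, 4} → ROUND(AVG(m.amount), 2)=181
  10: ids {5, 7} → ROUND(AVG(m.amount), 2)=276
  11: ids {2} → ROUND(AVG(m.amount), 2)=388
  15: ids {3, 6} → ROUND(AVG(m.amount), 2)=327.5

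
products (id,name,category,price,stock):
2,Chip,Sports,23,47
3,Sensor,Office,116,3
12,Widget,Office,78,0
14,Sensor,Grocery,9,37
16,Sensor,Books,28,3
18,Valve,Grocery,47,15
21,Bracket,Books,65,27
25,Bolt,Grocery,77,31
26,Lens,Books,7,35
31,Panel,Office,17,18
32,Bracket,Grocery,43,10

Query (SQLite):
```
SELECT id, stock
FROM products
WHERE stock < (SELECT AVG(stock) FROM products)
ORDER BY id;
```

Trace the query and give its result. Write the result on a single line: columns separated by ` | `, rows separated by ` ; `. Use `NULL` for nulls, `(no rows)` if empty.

3 | 3 ; 12 | 0 ; 16 | 3 ; 18 | 15 ; 31 | 18 ; 32 | 10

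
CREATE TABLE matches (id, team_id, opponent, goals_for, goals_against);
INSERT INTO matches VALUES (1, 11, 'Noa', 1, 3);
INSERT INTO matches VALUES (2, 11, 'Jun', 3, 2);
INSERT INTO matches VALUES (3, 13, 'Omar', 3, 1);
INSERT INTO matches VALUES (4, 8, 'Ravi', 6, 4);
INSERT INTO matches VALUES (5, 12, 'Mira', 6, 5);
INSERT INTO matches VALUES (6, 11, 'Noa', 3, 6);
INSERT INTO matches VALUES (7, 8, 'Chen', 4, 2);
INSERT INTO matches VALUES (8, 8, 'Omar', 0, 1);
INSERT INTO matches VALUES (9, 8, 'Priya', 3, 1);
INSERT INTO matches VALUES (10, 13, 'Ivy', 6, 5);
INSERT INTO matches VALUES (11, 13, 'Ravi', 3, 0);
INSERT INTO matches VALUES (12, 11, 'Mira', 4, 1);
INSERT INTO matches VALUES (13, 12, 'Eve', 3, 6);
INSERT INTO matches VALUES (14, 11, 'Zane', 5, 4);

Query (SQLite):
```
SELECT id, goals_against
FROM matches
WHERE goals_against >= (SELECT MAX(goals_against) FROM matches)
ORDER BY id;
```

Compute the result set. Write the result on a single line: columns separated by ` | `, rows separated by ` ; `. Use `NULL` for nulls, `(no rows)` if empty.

6 | 6 ; 13 | 6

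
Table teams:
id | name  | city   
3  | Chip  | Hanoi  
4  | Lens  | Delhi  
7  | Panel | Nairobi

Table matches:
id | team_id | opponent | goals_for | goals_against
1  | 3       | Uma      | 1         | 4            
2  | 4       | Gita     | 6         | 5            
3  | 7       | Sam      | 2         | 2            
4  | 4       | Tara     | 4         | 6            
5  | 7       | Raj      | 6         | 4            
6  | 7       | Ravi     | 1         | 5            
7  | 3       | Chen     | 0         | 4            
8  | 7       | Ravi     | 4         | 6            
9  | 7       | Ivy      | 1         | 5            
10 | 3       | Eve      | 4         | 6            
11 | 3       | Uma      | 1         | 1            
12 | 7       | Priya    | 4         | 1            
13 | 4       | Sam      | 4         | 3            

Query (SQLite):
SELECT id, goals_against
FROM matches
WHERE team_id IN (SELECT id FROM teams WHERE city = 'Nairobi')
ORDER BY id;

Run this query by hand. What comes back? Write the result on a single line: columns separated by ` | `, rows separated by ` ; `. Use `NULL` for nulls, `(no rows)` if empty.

3 | 2 ; 5 | 4 ; 6 | 5 ; 8 | 6 ; 9 | 5 ; 12 | 1

Inner query: teams.id where city = 'Nairobi'.
Outer: keep matches rows whose team_id is in that set.
Inner query → {7}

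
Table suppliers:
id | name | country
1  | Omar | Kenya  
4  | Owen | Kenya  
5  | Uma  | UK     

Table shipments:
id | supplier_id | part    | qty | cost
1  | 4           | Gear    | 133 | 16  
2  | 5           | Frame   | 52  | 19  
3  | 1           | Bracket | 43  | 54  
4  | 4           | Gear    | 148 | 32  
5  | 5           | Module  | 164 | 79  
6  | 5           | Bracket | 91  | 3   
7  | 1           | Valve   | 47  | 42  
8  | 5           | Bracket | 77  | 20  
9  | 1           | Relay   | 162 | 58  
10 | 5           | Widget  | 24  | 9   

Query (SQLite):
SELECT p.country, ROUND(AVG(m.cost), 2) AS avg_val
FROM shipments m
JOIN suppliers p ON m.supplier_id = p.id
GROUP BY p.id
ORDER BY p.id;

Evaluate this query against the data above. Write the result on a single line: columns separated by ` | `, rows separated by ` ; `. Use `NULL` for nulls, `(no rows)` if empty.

Kenya | 51.33 ; Kenya | 24 ; UK | 26

Join each shipments row to its suppliers via supplier_id.
Group joined rows by suppliers.id; compute ROUND(AVG(m.cost), 2) per group.
  1: ids {3, 7, 9} → ROUND(AVG(m.cost), 2)=51.33
  4: ids {1, 4} → ROUND(AVG(m.cost), 2)=24
  5: ids {2, 5, 6, 8, 10} → ROUND(AVG(m.cost), 2)=26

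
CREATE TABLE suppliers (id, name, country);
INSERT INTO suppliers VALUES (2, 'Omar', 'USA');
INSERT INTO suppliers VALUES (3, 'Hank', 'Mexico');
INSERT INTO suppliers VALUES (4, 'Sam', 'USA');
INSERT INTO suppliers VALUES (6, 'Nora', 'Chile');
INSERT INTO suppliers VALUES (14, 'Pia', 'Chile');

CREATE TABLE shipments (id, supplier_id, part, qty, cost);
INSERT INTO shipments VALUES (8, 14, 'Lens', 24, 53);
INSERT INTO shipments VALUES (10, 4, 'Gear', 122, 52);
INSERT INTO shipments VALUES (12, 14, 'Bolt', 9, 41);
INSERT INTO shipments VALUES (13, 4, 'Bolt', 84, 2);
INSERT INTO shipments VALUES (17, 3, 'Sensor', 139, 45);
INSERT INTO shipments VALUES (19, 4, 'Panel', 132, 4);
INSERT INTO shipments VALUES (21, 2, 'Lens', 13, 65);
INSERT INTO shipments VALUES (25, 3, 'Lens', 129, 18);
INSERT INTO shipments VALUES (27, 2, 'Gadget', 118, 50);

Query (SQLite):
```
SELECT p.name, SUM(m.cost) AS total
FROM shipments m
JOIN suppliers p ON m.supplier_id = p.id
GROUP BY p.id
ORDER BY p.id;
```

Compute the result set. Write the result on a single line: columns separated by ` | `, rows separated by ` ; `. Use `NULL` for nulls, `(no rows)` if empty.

Omar | 115 ; Hank | 63 ; Sam | 58 ; Pia | 94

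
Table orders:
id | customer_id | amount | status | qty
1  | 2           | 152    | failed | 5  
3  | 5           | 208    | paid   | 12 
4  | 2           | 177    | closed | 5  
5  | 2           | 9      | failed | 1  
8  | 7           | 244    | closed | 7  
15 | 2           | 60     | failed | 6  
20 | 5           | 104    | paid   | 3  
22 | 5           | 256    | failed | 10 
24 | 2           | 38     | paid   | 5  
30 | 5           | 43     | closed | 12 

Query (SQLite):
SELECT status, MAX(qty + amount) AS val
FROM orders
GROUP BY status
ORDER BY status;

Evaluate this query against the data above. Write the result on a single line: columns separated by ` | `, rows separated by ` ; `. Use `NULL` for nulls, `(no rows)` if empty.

closed | 251 ; failed | 266 ; paid | 220

For each row compute qty + amount.
Group by status; take MAX of the expression per group.
  closed: ids {4, 8, 30} → MAX(qty + amount)=251
  failed: ids {1, 5, 15, 22} → MAX(qty + amount)=266
  paid: ids {3, 20, 24} → MAX(qty + amount)=220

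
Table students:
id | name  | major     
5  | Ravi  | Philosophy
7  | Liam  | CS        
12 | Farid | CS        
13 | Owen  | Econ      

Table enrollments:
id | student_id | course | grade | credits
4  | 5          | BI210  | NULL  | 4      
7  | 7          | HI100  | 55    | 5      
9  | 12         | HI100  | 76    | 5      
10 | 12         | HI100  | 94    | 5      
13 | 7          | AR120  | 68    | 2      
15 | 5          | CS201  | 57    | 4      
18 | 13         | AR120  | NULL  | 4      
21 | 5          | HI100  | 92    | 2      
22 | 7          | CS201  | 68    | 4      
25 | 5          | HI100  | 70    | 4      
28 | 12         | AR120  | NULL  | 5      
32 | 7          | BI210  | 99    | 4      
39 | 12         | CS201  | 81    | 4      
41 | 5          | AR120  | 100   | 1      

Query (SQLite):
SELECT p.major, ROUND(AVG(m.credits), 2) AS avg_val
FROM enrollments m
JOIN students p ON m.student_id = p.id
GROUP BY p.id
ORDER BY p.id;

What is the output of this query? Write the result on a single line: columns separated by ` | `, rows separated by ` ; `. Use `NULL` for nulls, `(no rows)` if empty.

Join each enrollments row to its students via student_id.
Group joined rows by students.id; compute ROUND(AVG(m.credits), 2) per group.
  5: ids {4, 15, 21, 25, 41} → ROUND(AVG(m.credits), 2)=3
  7: ids {7, 13, 22, 32} → ROUND(AVG(m.credits), 2)=3.75
  12: ids {9, 10, 28, 39} → ROUND(AVG(m.credits), 2)=4.75
  13: ids {18} → ROUND(AVG(m.credits), 2)=4

Philosophy | 3 ; CS | 3.75 ; CS | 4.75 ; Econ | 4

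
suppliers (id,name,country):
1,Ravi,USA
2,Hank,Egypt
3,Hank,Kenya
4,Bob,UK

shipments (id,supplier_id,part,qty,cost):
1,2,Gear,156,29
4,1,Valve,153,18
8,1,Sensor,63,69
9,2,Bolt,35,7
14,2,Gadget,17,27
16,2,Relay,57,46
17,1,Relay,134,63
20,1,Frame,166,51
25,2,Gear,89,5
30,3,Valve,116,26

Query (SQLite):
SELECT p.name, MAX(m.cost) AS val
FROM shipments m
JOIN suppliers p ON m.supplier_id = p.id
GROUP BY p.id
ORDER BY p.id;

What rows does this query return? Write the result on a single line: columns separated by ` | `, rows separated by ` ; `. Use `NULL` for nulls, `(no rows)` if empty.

Join each shipments row to its suppliers via supplier_id.
Group joined rows by suppliers.id; compute MAX(m.cost) per group.
  1: ids {4, 8, 17, 20} → MAX(m.cost)=69
  2: ids {1, 9, 14, 16, 25} → MAX(m.cost)=46
  3: ids {30} → MAX(m.cost)=26

Ravi | 69 ; Hank | 46 ; Hank | 26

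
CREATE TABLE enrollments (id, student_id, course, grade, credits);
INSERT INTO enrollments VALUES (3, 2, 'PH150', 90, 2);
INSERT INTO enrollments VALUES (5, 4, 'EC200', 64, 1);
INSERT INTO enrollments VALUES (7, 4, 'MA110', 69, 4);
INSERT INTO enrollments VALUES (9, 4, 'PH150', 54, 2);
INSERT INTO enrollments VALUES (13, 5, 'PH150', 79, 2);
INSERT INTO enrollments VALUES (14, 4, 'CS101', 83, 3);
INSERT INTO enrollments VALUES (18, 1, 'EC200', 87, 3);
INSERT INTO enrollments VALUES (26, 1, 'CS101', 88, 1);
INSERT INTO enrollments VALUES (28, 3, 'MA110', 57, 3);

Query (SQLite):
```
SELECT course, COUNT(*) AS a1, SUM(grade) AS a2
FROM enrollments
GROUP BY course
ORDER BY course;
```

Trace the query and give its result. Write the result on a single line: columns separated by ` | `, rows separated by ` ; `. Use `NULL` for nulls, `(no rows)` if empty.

Group enrollments by course.
Per group compute: COUNT(*), SUM(grade).
  CS101: ids {14, 26} → COUNT(*)=2, SUM(grade)=171
  EC200: ids {5, 18} → COUNT(*)=2, SUM(grade)=151
  MA110: ids {7, 28} → COUNT(*)=2, SUM(grade)=126
  PH150: ids {3, 9, 13} → COUNT(*)=3, SUM(grade)=223

CS101 | 2 | 171 ; EC200 | 2 | 151 ; MA110 | 2 | 126 ; PH150 | 3 | 223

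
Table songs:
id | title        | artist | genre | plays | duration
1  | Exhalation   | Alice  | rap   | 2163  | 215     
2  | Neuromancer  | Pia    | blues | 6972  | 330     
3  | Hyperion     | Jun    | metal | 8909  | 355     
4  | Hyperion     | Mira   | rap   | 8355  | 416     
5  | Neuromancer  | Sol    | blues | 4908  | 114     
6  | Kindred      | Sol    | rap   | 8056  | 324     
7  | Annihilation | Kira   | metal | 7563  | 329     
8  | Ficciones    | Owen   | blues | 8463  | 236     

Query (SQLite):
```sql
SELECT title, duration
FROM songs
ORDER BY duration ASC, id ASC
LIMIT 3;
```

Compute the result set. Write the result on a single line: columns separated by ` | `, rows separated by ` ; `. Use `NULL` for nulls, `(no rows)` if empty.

Neuromancer | 114 ; Exhalation | 215 ; Ficciones | 236

Sort by duration asc, tiebreak id asc: (114, id=5), (215, id=1), (236, id=8), (324, id=6), (329, id=7), (330, id=2) …. Take first 3.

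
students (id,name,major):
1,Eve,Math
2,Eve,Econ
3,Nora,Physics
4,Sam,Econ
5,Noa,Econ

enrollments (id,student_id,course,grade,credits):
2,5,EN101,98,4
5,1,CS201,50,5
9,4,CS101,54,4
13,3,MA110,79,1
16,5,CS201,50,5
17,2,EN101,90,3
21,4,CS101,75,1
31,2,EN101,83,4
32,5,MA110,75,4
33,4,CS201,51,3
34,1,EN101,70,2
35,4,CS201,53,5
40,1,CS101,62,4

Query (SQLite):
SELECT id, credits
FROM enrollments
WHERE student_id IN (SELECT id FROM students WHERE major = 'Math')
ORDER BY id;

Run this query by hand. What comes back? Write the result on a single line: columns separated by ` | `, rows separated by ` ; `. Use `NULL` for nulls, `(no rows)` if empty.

5 | 5 ; 34 | 2 ; 40 | 4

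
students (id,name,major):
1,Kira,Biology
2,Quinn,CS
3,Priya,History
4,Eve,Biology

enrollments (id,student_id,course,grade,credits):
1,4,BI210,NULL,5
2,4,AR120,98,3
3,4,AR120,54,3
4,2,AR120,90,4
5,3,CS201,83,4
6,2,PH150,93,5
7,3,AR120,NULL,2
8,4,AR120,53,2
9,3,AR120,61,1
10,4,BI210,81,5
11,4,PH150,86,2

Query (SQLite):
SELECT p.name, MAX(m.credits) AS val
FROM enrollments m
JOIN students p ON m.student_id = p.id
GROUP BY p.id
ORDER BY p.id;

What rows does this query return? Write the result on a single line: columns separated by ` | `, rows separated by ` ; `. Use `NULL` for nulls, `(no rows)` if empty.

Join each enrollments row to its students via student_id.
Group joined rows by students.id; compute MAX(m.credits) per group.
  2: ids {4, 6} → MAX(m.credits)=5
  3: ids {5, 7, 9} → MAX(m.credits)=4
  4: ids {1, 2, 3, 8, 10, 11} → MAX(m.credits)=5

Quinn | 5 ; Priya | 4 ; Eve | 5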